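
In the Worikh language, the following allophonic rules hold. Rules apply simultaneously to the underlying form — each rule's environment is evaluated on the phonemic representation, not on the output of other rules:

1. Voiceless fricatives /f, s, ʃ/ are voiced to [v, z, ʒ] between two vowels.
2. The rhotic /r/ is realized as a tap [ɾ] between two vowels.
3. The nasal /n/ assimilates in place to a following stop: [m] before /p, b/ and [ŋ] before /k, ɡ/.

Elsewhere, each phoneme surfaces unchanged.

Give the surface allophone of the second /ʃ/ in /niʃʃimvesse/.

[ʃ]

/ʃ/ (between /ʃ/ and /i/): rule 1 targets it, but not between two vowels → unchanged [ʃ].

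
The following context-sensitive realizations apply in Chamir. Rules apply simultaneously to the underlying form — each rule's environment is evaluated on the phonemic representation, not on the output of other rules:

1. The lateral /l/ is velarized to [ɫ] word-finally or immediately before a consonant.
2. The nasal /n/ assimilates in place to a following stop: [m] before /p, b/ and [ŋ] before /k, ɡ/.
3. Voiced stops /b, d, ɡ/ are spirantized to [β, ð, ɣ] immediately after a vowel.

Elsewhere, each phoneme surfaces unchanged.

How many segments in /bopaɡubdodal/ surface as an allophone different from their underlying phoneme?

Segments that undergo a rule: /ɡ/ → [ɣ] (rule 3); /b/ → [β] (rule 3); /d/ → [ð] (rule 3); /l/ → [ɫ] (rule 1).
All other segments surface unchanged.

4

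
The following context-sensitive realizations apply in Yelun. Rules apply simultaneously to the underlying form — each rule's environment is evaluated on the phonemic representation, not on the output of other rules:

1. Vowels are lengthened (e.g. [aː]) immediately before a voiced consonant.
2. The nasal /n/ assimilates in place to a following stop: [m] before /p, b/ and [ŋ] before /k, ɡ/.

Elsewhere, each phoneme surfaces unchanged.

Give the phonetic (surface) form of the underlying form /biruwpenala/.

/b/ (word-initial): no rule targets it → [b].
/i/ meets the environment for rule 1 (before a voiced consonant) → [iː].
/r/ — not in any rule's target class → [r].
/u/ (between /r/ and /w/) occurs before a voiced consonant → [uː] by rule 1.
/w/ — not in any rule's target class → [w].
/p/ (between /w/ and /e/): no rule targets it → [p].
Rule 1 applies to /e/ (between /p/ and /n/: before a voiced consonant) → [eː].
/n/ (between /e/ and /a/) is in the target of rule 2 but the environment (before a labial or velar stop) is not met → [n].
/a/ meets the environment for rule 1 (before a voiced consonant) → [aː].
/l/ (between /a/ and /a/): no rule targets it → [l].
/a/ (word-final) fails the environment for rule 1, so it stays [a].

[biːruːwpeːnaːla]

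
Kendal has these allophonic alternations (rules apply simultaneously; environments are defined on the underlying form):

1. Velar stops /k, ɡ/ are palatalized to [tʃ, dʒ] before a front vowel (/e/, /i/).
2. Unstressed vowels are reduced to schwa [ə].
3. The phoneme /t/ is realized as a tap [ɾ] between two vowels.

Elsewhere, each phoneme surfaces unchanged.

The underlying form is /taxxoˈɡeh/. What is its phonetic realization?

[təxxəˈdʒeh]

/t/ (word-initial) fails the environment for rule 3, so it stays [t].
/a/ — between /t/ and /x/, in an unstressed syllable — surfaces as [ə] (rule 2).
/x/ — not in any rule's target class → [x].
/x/ (between /x/ and /o/): no rule targets it → [x].
Rule 2 applies to /o/ (between /x/ and /ɡ/: in an unstressed syllable) → [ə].
/ɡ/ (between /o/ and /e/): before a front vowel, so rule 1 applies → [dʒ].
/e/ — between /ɡ/ and /h/; rule 2 does not apply here → [e].
/h/ (word-final) is unaffected → [h].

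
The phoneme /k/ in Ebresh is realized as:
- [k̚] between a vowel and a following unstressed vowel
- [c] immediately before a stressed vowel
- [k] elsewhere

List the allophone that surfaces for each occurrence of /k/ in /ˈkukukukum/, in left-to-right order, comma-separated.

Occurrence 1 (position 1): immediately before a stressed vowel → [c].
Occurrence 2 (position 3): between a vowel and a following unstressed vowel → [k̚].
Occurrence 3 (position 5): between a vowel and a following unstressed vowel → [k̚].
Occurrence 4 (position 7): between a vowel and a following unstressed vowel → [k̚].

[c], [k̚], [k̚], [k̚]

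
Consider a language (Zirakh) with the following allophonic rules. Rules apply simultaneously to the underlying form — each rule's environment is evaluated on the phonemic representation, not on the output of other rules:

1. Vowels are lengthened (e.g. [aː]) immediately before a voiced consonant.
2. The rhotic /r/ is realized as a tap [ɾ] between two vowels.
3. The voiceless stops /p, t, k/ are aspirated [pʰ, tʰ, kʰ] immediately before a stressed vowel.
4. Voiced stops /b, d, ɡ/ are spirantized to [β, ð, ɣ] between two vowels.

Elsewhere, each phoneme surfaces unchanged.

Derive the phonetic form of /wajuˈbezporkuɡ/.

[waːjuːˈβeːzpoːrkuːɡ]

/a/ meets the environment for rule 1 (before a voiced consonant) → [aː].
/u/ meets the environment for rule 1 (before a voiced consonant) → [uː].
/b/ — between /u/ and /e/, between two vowels — surfaces as [β] (rule 4).
/e/ — between /b/ and /z/, before a voiced consonant — surfaces as [eː] (rule 1).
/p/ (between /z/ and /o/) is in the target of rule 3 but the environment (immediately before a stressed vowel) is not met → [p].
Rule 1 applies to /o/ (between /p/ and /r/: before a voiced consonant) → [oː].
/r/ (between /o/ and /k/): rule 2 targets it, but not between two vowels → unchanged [r].
/k/ (between /r/ and /u/) fails the environment for rule 3, so it stays [k].
/u/ — between /k/ and /ɡ/, before a voiced consonant — surfaces as [uː] (rule 1).
/ɡ/ — word-final; rule 4 does not apply here → [ɡ].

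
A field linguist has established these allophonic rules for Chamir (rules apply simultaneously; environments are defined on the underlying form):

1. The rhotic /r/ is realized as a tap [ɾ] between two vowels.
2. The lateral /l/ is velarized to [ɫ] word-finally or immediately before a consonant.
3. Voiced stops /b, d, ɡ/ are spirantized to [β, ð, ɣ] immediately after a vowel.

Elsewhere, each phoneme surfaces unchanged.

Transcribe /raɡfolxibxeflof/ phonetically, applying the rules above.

[raɣfoɫxiβxeflof]

/r/ — word-initial; rule 1 does not apply here → [r].
/a/ — not in any rule's target class → [a].
/ɡ/ meets the environment for rule 3 (immediately after a vowel) → [ɣ].
/f/ (between /ɡ/ and /o/): no rule targets it → [f].
/o/ stays [o].
Rule 2 applies to /l/ (between /o/ and /x/: word-finally or immediately before a consonant) → [ɫ].
/x/ stays [x].
/i/ (between /x/ and /b/): no rule targets it → [i].
/b/ — between /i/ and /x/, immediately after a vowel — surfaces as [β] (rule 3).
/x/ — not in any rule's target class → [x].
/e/ stays [e].
/f/ (between /e/ and /l/) is unaffected → [f].
/l/ (between /f/ and /o/): rule 2 targets it, but not word-finally or immediately before a consonant → unchanged [l].
/o/ (between /l/ and /f/) is unaffected → [o].
/f/ (word-final) is unaffected → [f].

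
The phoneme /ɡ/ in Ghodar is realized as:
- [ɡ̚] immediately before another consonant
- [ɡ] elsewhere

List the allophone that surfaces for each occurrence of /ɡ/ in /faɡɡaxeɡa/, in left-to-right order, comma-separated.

Occurrence 1 (position 3): immediately before another consonant → [ɡ̚].
Occurrence 2 (position 4): no conditioning environment matches → elsewhere allophone [ɡ].
Occurrence 3 (position 8): no conditioning environment matches → elsewhere allophone [ɡ].

[ɡ̚], [ɡ], [ɡ]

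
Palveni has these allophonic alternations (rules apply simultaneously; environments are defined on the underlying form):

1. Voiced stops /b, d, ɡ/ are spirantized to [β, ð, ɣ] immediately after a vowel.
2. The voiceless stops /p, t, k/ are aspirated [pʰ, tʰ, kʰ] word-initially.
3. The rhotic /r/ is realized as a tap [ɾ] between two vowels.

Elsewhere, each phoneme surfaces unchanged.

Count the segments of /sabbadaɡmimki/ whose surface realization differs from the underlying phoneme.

3

Segments that undergo a rule: /b/ → [β] (rule 1); /d/ → [ð] (rule 1); /ɡ/ → [ɣ] (rule 1).
All other segments surface unchanged.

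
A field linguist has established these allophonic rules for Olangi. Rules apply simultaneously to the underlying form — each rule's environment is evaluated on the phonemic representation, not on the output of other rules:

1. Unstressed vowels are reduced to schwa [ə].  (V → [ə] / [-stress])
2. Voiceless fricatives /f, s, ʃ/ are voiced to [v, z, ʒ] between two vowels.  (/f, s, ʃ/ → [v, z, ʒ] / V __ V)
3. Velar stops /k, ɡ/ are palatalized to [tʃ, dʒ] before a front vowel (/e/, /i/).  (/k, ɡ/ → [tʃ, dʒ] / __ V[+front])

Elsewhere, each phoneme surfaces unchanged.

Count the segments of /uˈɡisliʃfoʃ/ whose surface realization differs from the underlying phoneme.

4

Segments that undergo a rule: /u/ → [ə] (rule 1); /ɡ/ → [dʒ] (rule 3); /i/ → [ə] (rule 1); /o/ → [ə] (rule 1).
All other segments surface unchanged.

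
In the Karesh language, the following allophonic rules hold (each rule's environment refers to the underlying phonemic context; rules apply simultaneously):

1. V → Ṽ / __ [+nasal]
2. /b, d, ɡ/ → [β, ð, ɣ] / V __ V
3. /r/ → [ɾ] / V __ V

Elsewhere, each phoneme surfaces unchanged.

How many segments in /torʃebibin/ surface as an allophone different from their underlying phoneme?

3

Segments that undergo a rule: /b/ → [β] (rule 2); /b/ → [β] (rule 2); /i/ → [ĩ] (rule 1).
All other segments surface unchanged.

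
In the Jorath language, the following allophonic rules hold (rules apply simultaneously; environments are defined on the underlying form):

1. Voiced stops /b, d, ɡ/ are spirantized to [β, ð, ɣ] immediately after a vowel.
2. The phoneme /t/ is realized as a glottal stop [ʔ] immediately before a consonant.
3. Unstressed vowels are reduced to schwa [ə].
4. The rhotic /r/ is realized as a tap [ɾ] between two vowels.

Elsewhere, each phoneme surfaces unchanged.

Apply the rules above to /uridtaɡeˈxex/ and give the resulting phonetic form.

[əɾəðtəɣəˈxex]

/u/ meets the environment for rule 3 (in an unstressed syllable) → [ə].
/r/ (between /u/ and /i/): between two vowels, so rule 4 applies → [ɾ].
/i/ meets the environment for rule 3 (in an unstressed syllable) → [ə].
Rule 1 applies to /d/ (between /i/ and /t/: immediately after a vowel) → [ð].
/t/ (between /d/ and /a/) fails the environment for rule 2, so it stays [t].
/a/ — between /t/ and /ɡ/, in an unstressed syllable — surfaces as [ə] (rule 3).
/ɡ/ — between /a/ and /e/, immediately after a vowel — surfaces as [ɣ] (rule 1).
/e/ — between /ɡ/ and /x/, in an unstressed syllable — surfaces as [ə] (rule 3).
/x/ (between /e/ and /e/): no rule targets it → [x].
/e/ (between /x/ and /x/) fails the environment for rule 3, so it stays [e].
/x/ (word-final): no rule targets it → [x].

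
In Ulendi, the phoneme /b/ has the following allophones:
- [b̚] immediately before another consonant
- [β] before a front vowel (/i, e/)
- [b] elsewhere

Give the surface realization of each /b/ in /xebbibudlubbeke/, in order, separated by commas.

Occurrence 1 (position 3): immediately before another consonant → [b̚].
Occurrence 2 (position 4): before a front vowel (/i, e/) → [β].
Occurrence 3 (position 6): no conditioning environment matches → elsewhere allophone [b].
Occurrence 4 (position 11): immediately before another consonant → [b̚].
Occurrence 5 (position 12): before a front vowel (/i, e/) → [β].

[b̚], [β], [b], [b̚], [β]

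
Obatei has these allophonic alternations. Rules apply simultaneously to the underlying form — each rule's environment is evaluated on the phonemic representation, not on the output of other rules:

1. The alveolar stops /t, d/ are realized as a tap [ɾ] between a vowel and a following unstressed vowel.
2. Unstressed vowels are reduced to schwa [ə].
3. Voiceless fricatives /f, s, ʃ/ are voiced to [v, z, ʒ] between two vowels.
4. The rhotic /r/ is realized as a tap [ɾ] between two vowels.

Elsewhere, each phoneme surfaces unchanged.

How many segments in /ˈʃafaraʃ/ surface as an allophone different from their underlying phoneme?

4

Segments that undergo a rule: /f/ → [v] (rule 3); /a/ → [ə] (rule 2); /r/ → [ɾ] (rule 4); /a/ → [ə] (rule 2).
All other segments surface unchanged.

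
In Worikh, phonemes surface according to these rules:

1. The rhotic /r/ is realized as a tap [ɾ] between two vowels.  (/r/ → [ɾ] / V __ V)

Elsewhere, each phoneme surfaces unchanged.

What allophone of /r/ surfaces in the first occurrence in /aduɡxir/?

/r/ (word-final) fails the environment for rule 1, so it stays [r].

[r]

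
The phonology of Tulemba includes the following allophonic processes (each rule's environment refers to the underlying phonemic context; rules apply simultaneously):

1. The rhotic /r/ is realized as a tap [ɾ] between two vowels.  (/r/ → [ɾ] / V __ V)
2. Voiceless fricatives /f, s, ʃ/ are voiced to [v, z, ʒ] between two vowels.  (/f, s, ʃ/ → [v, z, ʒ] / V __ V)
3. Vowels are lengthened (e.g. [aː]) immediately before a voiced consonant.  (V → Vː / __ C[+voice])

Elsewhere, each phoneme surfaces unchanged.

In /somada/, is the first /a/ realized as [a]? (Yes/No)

Rule 3 applies to /a/ (between /m/ and /d/: before a voiced consonant) → [aː].
The actual realization is [aː], not [a].

No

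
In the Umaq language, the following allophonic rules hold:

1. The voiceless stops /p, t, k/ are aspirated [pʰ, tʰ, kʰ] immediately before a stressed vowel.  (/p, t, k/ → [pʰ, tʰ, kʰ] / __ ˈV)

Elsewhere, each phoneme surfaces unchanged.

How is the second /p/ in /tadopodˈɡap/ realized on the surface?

[p]

/p/ — word-final; rule 1 does not apply here → [p].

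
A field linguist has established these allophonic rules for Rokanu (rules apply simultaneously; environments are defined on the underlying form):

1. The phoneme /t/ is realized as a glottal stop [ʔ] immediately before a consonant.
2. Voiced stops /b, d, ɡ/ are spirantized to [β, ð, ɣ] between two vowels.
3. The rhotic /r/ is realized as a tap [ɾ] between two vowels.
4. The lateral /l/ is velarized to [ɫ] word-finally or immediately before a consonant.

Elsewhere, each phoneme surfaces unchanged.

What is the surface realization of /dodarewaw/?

/d/ (word-initial): rule 2 targets it, but not between two vowels → unchanged [d].
/o/ stays [o].
/d/ (between /o/ and /a/): between two vowels, so rule 2 applies → [ð].
/a/ (between /d/ and /r/): no rule targets it → [a].
/r/ (between /a/ and /e/): between two vowels, so rule 3 applies → [ɾ].
/e/ — not in any rule's target class → [e].
/w/ (between /e/ and /a/): no rule targets it → [w].
/a/ — not in any rule's target class → [a].
/w/ — not in any rule's target class → [w].

[doðaɾewaw]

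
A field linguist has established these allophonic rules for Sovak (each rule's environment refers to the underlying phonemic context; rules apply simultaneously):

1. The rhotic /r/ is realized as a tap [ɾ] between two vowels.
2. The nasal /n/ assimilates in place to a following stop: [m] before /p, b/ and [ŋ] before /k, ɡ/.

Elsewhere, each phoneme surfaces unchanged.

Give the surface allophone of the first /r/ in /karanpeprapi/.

/r/ (between /a/ and /a/): between two vowels, so rule 1 applies → [ɾ].

[ɾ]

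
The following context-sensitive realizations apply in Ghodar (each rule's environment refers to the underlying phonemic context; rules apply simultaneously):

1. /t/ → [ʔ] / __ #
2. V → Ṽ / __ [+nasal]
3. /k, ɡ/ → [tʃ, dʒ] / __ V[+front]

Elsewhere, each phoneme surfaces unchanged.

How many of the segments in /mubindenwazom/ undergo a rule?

Segments that undergo a rule: /i/ → [ĩ] (rule 2); /e/ → [ẽ] (rule 2); /o/ → [õ] (rule 2).
All other segments surface unchanged.

3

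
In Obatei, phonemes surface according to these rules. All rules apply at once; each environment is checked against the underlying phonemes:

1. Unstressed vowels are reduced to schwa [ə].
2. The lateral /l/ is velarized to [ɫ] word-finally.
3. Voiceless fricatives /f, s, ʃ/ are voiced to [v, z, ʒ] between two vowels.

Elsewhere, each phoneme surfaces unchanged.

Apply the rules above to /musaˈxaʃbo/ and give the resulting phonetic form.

[məzəˈxaʃbə]

/u/ (between /m/ and /s/): in an unstressed syllable, so rule 1 applies → [ə].
Rule 3 applies to /s/ (between /u/ and /a/: between two vowels) → [z].
Rule 1 applies to /a/ (between /s/ and /x/: in an unstressed syllable) → [ə].
/a/ (between /x/ and /ʃ/) is in the target of rule 1 but the environment (in an unstressed syllable) is not met → [a].
/ʃ/ — between /a/ and /b/; rule 3 does not apply here → [ʃ].
Rule 1 applies to /o/ (word-final: in an unstressed syllable) → [ə].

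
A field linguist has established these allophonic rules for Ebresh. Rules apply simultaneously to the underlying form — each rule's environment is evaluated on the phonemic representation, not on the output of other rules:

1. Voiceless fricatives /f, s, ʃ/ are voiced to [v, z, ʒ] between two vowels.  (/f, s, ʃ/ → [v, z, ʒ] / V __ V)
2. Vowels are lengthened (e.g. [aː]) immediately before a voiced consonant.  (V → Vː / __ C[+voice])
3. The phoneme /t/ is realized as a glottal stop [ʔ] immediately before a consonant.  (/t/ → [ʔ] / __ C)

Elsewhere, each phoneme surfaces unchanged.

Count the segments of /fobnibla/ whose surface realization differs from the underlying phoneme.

2

Segments that undergo a rule: /o/ → [oː] (rule 2); /i/ → [iː] (rule 2).
All other segments surface unchanged.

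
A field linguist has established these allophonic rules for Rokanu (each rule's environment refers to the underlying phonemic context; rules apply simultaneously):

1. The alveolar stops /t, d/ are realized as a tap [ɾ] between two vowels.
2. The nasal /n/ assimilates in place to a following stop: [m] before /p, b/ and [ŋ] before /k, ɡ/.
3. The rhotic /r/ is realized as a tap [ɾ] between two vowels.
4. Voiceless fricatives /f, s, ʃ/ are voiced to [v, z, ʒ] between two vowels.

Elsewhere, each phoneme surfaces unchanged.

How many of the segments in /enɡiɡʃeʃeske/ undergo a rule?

2

Segments that undergo a rule: /n/ → [ŋ] (rule 2); /ʃ/ → [ʒ] (rule 4).
All other segments surface unchanged.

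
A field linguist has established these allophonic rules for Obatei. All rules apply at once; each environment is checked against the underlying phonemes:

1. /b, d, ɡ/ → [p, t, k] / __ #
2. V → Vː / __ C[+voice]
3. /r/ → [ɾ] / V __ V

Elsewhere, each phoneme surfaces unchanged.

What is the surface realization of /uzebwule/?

[uːzeːbwuːle]

Rule 2 applies to /u/ (word-initial: before a voiced consonant) → [uː].
/z/ — not in any rule's target class → [z].
/e/ (between /z/ and /b/) occurs before a voiced consonant → [eː] by rule 2.
/b/ (between /e/ and /w/) fails the environment for rule 1, so it stays [b].
/w/ (between /b/ and /u/) is unaffected → [w].
Rule 2 applies to /u/ (between /w/ and /l/: before a voiced consonant) → [uː].
/l/ (between /u/ and /e/) is unaffected → [l].
/e/ (word-final): rule 2 targets it, but not before a voiced consonant → unchanged [e].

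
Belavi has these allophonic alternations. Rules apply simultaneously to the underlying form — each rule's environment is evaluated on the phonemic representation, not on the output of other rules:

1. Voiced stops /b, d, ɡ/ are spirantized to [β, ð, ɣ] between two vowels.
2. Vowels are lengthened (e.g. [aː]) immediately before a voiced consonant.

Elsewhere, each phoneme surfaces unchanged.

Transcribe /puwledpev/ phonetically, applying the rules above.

/u/ (between /p/ and /w/): before a voiced consonant, so rule 2 applies → [uː].
/e/ — between /l/ and /d/, before a voiced consonant — surfaces as [eː] (rule 2).
/d/ — between /e/ and /p/; rule 1 does not apply here → [d].
/e/ (between /p/ and /v/): before a voiced consonant, so rule 2 applies → [eː].

[puːwleːdpeːv]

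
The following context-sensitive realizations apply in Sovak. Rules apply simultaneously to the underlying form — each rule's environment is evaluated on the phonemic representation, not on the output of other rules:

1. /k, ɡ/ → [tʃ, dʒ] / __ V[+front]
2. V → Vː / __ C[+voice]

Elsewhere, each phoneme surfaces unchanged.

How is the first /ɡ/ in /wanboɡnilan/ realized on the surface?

/ɡ/ (between /o/ and /n/) fails the environment for rule 1, so it stays [ɡ].

[ɡ]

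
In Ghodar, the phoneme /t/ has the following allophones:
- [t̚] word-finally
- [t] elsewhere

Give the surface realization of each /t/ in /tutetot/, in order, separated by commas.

[t], [t], [t], [t̚]

Occurrence 1 (position 1): no conditioning environment matches → elsewhere allophone [t].
Occurrence 2 (position 3): no conditioning environment matches → elsewhere allophone [t].
Occurrence 3 (position 5): no conditioning environment matches → elsewhere allophone [t].
Occurrence 4 (position 7): word-finally → [t̚].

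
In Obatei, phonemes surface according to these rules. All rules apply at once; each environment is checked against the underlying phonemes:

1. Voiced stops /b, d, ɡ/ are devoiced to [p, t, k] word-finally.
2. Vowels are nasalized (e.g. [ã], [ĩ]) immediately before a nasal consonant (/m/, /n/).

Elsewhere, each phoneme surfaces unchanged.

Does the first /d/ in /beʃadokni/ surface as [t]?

No

/d/ — between /a/ and /o/; rule 1 does not apply here → [d].
The actual realization is [d], not [t].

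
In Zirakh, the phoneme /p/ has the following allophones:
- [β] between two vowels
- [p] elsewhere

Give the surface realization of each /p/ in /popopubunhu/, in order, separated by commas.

Occurrence 1 (position 1): no conditioning environment matches → elsewhere allophone [p].
Occurrence 2 (position 3): between two vowels → [β].
Occurrence 3 (position 5): between two vowels → [β].

[p], [β], [β]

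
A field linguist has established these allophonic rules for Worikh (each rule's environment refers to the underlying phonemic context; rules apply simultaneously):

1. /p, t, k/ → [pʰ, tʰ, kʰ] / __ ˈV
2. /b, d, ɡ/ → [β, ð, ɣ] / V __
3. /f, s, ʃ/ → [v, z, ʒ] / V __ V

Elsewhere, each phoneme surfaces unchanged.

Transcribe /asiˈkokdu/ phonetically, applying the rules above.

/a/ (word-initial) is unaffected → [a].
Rule 3 applies to /s/ (between /a/ and /i/: between two vowels) → [z].
/i/ (between /s/ and /k/) is unaffected → [i].
/k/ — between /i/ and /o/, immediately before a stressed vowel — surfaces as [kʰ] (rule 1).
/o/ (between /k/ and /k/): no rule targets it → [o].
/k/ (between /o/ and /d/) is in the target of rule 1 but the environment (immediately before a stressed vowel) is not met → [k].
/d/ (between /k/ and /u/) is in the target of rule 2 but the environment (immediately after a vowel) is not met → [d].
/u/ stays [u].

[aziˈkʰokdu]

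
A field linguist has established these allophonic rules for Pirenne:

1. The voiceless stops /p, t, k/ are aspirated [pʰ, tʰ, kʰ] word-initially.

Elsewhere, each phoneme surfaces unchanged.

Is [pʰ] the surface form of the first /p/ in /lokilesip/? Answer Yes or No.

No

/p/ (word-final) fails the environment for rule 1, so it stays [p].
The actual realization is [p], not [pʰ].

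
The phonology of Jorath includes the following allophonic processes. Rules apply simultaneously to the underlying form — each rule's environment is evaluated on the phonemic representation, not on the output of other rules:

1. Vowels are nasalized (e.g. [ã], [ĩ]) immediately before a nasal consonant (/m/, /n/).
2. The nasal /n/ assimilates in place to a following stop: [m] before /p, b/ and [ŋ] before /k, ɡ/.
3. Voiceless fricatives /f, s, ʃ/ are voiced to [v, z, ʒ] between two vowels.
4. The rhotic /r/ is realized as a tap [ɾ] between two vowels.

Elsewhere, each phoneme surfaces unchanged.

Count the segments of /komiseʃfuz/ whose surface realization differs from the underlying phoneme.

Segments that undergo a rule: /o/ → [õ] (rule 1); /s/ → [z] (rule 3).
All other segments surface unchanged.

2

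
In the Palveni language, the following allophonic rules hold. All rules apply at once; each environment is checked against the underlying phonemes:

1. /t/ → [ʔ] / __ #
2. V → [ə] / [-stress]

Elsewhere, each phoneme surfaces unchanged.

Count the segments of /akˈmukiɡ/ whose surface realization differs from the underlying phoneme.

2

Segments that undergo a rule: /a/ → [ə] (rule 2); /i/ → [ə] (rule 2).
All other segments surface unchanged.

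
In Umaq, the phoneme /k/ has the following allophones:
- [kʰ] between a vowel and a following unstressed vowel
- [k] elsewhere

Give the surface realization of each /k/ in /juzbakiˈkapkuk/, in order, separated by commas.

[kʰ], [k], [k], [k]

Occurrence 1 (position 6): between a vowel and a following unstressed vowel → [kʰ].
Occurrence 2 (position 8): no conditioning environment matches → elsewhere allophone [k].
Occurrence 3 (position 11): no conditioning environment matches → elsewhere allophone [k].
Occurrence 4 (position 13): no conditioning environment matches → elsewhere allophone [k].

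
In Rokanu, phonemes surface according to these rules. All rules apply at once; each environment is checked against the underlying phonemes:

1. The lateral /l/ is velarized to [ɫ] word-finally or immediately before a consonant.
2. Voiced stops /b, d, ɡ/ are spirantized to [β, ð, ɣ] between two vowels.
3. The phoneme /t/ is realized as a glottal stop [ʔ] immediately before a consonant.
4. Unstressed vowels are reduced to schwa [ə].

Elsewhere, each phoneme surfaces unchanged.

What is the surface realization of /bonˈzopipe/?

[bənˈzopəpə]

/b/ — word-initial; rule 2 does not apply here → [b].
/o/ — between /b/ and /n/, in an unstressed syllable — surfaces as [ə] (rule 4).
/n/ stays [n].
/z/ (between /n/ and /o/) is unaffected → [z].
/o/ — between /z/ and /p/; rule 4 does not apply here → [o].
/p/ stays [p].
/i/ (between /p/ and /p/): in an unstressed syllable, so rule 4 applies → [ə].
/p/ — not in any rule's target class → [p].
/e/ (word-final) occurs in an unstressed syllable → [ə] by rule 4.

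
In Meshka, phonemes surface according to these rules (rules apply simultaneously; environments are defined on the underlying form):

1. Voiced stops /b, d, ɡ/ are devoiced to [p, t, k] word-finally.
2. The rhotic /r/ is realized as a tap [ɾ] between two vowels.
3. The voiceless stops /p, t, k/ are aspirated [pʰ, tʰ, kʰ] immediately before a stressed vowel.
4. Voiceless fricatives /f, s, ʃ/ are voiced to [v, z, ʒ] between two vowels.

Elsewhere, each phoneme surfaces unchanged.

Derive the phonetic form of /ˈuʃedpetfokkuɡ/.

/u/ (word-initial): no rule targets it → [u].
/ʃ/ — between /u/ and /e/, between two vowels — surfaces as [ʒ] (rule 4).
/e/ (between /ʃ/ and /d/) is unaffected → [e].
/d/ — between /e/ and /p/; rule 1 does not apply here → [d].
/p/ (between /d/ and /e/): rule 3 targets it, but not immediately before a stressed vowel → unchanged [p].
/e/ stays [e].
/t/ (between /e/ and /f/) is in the target of rule 3 but the environment (immediately before a stressed vowel) is not met → [t].
/f/ — between /t/ and /o/; rule 4 does not apply here → [f].
/o/ stays [o].
/k/ (between /o/ and /k/): rule 3 targets it, but not immediately before a stressed vowel → unchanged [k].
/k/ (between /k/ and /u/) is in the target of rule 3 but the environment (immediately before a stressed vowel) is not met → [k].
/u/ stays [u].
/ɡ/ (word-final): word-finally, so rule 1 applies → [k].

[ˈuʒedpetfokkuk]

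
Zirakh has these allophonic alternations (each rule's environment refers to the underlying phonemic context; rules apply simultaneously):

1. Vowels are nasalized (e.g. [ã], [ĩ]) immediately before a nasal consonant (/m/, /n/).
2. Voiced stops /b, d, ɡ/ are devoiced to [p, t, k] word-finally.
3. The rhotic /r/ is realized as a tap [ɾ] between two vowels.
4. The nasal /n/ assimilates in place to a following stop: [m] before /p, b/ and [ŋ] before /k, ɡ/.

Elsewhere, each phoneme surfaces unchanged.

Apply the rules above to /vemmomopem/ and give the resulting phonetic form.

[vẽmmõmopẽm]

/e/ (between /v/ and /m/) occurs before a nasal consonant → [ẽ] by rule 1.
/o/ (between /m/ and /m/): before a nasal consonant, so rule 1 applies → [õ].
/o/ — between /m/ and /p/; rule 1 does not apply here → [o].
/e/ meets the environment for rule 1 (before a nasal consonant) → [ẽ].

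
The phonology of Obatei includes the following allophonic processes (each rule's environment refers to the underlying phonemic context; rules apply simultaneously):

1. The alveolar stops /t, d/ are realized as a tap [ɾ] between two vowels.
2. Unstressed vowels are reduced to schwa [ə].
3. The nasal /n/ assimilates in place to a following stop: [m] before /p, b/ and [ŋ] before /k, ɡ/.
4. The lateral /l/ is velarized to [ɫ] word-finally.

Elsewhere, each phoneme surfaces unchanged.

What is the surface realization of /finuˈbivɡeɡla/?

[fənəˈbivɡəɡlə]

/f/ — not in any rule's target class → [f].
/i/ meets the environment for rule 2 (in an unstressed syllable) → [ə].
/n/ (between /i/ and /u/): rule 3 targets it, but not before a labial or velar stop → unchanged [n].
/u/ — between /n/ and /b/, in an unstressed syllable — surfaces as [ə] (rule 2).
/b/ — not in any rule's target class → [b].
/i/ (between /b/ and /v/): rule 2 targets it, but not in an unstressed syllable → unchanged [i].
/v/ (between /i/ and /ɡ/): no rule targets it → [v].
/ɡ/ (between /v/ and /e/) is unaffected → [ɡ].
/e/ (between /ɡ/ and /ɡ/) occurs in an unstressed syllable → [ə] by rule 2.
/ɡ/ (between /e/ and /l/) is unaffected → [ɡ].
/l/ (between /ɡ/ and /a/) fails the environment for rule 4, so it stays [l].
/a/ (word-final) occurs in an unstressed syllable → [ə] by rule 2.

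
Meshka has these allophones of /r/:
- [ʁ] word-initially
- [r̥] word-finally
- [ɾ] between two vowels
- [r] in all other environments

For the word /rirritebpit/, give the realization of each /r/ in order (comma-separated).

[ʁ], [r], [r]

Occurrence 1 (position 1): word-initially → [ʁ].
Occurrence 2 (position 3): no conditioning environment matches → elsewhere allophone [r].
Occurrence 3 (position 4): no conditioning environment matches → elsewhere allophone [r].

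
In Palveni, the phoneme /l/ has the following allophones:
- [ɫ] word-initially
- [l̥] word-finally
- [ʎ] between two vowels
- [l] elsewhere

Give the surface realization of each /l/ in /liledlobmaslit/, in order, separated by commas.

[ɫ], [ʎ], [l], [l]

Occurrence 1 (position 1): word-initially → [ɫ].
Occurrence 2 (position 3): between two vowels → [ʎ].
Occurrence 3 (position 6): no conditioning environment matches → elsewhere allophone [l].
Occurrence 4 (position 12): no conditioning environment matches → elsewhere allophone [l].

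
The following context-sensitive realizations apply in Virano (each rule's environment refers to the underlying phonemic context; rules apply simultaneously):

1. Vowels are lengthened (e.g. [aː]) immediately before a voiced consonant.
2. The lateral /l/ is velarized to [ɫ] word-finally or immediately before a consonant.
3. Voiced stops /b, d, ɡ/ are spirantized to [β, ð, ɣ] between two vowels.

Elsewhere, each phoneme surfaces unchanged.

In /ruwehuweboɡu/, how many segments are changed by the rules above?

Segments that undergo a rule: /u/ → [uː] (rule 1); /u/ → [uː] (rule 1); /e/ → [eː] (rule 1); /b/ → [β] (rule 3); /o/ → [oː] (rule 1); /ɡ/ → [ɣ] (rule 3).
All other segments surface unchanged.

6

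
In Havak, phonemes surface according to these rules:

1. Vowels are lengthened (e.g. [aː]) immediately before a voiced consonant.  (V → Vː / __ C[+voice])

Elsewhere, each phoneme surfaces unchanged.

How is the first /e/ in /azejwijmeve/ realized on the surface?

[eː]

/e/ (between /z/ and /j/) occurs before a voiced consonant → [eː] by rule 1.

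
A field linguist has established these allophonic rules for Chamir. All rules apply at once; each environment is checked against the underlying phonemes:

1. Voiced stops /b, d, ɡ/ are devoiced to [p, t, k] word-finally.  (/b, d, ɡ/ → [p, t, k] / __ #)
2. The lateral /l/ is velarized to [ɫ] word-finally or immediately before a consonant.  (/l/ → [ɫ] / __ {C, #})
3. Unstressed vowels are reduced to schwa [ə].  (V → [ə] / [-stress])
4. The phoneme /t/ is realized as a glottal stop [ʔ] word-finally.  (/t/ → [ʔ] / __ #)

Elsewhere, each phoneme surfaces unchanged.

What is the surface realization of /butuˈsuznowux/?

[bətəˈsuznəwəx]

/b/ (word-initial) fails the environment for rule 1, so it stays [b].
/u/ (between /b/ and /t/): in an unstressed syllable, so rule 3 applies → [ə].
/t/ (between /u/ and /u/): rule 4 targets it, but not word-finally → unchanged [t].
/u/ meets the environment for rule 3 (in an unstressed syllable) → [ə].
/s/ (between /u/ and /u/): no rule targets it → [s].
/u/ (between /s/ and /z/) is in the target of rule 3 but the environment (in an unstressed syllable) is not met → [u].
/z/ (between /u/ and /n/): no rule targets it → [z].
/n/ (between /z/ and /o/) is unaffected → [n].
/o/ (between /n/ and /w/) occurs in an unstressed syllable → [ə] by rule 3.
/w/ (between /o/ and /u/) is unaffected → [w].
/u/ meets the environment for rule 3 (in an unstressed syllable) → [ə].
/x/ (word-final) is unaffected → [x].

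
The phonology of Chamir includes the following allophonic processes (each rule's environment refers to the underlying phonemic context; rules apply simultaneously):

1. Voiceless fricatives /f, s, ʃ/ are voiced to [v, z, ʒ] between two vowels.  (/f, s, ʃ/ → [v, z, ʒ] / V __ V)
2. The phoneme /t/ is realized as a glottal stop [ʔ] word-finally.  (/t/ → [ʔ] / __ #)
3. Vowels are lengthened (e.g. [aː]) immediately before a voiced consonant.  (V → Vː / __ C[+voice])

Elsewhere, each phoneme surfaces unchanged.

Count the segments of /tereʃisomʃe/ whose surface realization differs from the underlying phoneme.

4

Segments that undergo a rule: /e/ → [eː] (rule 3); /ʃ/ → [ʒ] (rule 1); /s/ → [z] (rule 1); /o/ → [oː] (rule 3).
All other segments surface unchanged.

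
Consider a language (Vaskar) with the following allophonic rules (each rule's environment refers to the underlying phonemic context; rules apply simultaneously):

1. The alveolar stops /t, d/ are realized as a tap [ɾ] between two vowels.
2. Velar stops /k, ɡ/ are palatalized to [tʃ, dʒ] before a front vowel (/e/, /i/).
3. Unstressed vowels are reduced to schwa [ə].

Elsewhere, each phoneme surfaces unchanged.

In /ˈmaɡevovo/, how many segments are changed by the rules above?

Segments that undergo a rule: /ɡ/ → [dʒ] (rule 2); /e/ → [ə] (rule 3); /o/ → [ə] (rule 3); /o/ → [ə] (rule 3).
All other segments surface unchanged.

4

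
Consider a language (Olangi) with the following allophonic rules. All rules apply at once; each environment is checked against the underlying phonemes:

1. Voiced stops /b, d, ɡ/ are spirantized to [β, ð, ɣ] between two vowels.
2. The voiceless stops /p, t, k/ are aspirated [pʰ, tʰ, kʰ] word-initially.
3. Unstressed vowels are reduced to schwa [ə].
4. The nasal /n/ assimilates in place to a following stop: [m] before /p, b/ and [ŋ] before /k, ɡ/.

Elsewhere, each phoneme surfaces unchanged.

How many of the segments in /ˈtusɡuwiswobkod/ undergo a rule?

5

Segments that undergo a rule: /t/ → [tʰ] (rule 2); /u/ → [ə] (rule 3); /i/ → [ə] (rule 3); /o/ → [ə] (rule 3); /o/ → [ə] (rule 3).
All other segments surface unchanged.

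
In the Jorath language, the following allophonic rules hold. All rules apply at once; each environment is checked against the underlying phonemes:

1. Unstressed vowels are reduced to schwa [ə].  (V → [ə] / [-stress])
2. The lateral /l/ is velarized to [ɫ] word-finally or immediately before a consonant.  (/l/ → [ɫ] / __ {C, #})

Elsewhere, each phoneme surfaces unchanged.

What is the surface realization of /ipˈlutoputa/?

/i/ (word-initial) occurs in an unstressed syllable → [ə] by rule 1.
/p/ (between /i/ and /l/) is unaffected → [p].
/l/ (between /p/ and /u/) fails the environment for rule 2, so it stays [l].
/u/ — between /l/ and /t/; rule 1 does not apply here → [u].
/t/ — not in any rule's target class → [t].
/o/ (between /t/ and /p/) occurs in an unstressed syllable → [ə] by rule 1.
/p/ (between /o/ and /u/) is unaffected → [p].
/u/ (between /p/ and /t/) occurs in an unstressed syllable → [ə] by rule 1.
/t/ (between /u/ and /a/) is unaffected → [t].
/a/ (word-final) occurs in an unstressed syllable → [ə] by rule 1.

[əpˈlutəpətə]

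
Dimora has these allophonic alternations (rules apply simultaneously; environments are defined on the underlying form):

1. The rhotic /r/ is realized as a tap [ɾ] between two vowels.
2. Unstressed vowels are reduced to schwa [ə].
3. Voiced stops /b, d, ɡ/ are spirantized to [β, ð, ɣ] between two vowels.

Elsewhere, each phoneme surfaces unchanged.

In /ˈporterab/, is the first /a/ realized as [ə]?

Yes

/a/ — between /r/ and /b/, in an unstressed syllable — surfaces as [ə] (rule 2).
The actual realization is [ə], which matches [ə].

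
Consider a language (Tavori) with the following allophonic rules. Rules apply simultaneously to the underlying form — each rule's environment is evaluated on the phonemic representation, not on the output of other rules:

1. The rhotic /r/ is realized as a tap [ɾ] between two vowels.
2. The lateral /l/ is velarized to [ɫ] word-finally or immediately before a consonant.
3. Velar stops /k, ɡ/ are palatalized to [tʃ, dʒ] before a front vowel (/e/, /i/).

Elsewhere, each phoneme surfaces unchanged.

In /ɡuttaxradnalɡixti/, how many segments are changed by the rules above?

Segments that undergo a rule: /l/ → [ɫ] (rule 2); /ɡ/ → [dʒ] (rule 3).
All other segments surface unchanged.

2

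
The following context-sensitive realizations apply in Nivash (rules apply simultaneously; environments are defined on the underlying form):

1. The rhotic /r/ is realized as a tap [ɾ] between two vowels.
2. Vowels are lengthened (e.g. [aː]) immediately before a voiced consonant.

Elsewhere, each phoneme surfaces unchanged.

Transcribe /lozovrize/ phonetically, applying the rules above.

/l/ stays [l].
/o/ meets the environment for rule 2 (before a voiced consonant) → [oː].
/z/ — not in any rule's target class → [z].
/o/ (between /z/ and /v/): before a voiced consonant, so rule 2 applies → [oː].
/v/ — not in any rule's target class → [v].
/r/ — between /v/ and /i/; rule 1 does not apply here → [r].
/i/ — between /r/ and /z/, before a voiced consonant — surfaces as [iː] (rule 2).
/z/ (between /i/ and /e/): no rule targets it → [z].
/e/ (word-final) fails the environment for rule 2, so it stays [e].

[loːzoːvriːze]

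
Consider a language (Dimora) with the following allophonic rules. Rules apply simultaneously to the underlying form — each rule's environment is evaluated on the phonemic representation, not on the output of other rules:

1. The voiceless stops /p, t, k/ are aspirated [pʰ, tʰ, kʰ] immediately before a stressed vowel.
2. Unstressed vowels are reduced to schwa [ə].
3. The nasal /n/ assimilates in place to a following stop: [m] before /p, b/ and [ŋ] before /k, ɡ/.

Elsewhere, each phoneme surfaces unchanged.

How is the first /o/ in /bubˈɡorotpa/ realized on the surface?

[o]

/o/ (between /ɡ/ and /r/) is in the target of rule 2 but the environment (in an unstressed syllable) is not met → [o].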